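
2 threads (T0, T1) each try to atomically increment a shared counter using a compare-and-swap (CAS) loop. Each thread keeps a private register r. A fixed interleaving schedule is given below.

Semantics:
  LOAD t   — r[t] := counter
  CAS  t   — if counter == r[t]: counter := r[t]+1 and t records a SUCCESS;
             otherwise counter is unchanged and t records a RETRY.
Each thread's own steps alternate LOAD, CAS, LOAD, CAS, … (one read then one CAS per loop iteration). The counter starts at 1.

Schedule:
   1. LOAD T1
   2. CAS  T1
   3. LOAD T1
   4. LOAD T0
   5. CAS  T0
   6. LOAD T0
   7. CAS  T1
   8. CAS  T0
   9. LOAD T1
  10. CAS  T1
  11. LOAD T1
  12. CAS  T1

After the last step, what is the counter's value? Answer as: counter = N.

[1] T1.load  rd  (counter 1, T1.r 1)
[2] T1.cas  hit  (counter 2, T1.r 1)
[3] T1.load  rd  (counter 2, T1.r 2)
[4] T0.load  rd  (counter 2, T0.r 2)
[5] T0.cas  hit  (counter 3, T0.r 2)
[6] T0.load  rd  (counter 3, T0.r 3)
[7] T1.cas  miss  (counter 3, T1.r 2)
[8] T0.cas  hit  (counter 4, T0.r 3)
[9] T1.load  rd  (counter 4, T1.r 4)
[10] T1.cas  hit  (counter 5, T1.r 4)
[11] T1.load  rd  (counter 5, T1.r 5)
[12] T1.cas  hit  (counter 6, T1.r 5)

counter = 6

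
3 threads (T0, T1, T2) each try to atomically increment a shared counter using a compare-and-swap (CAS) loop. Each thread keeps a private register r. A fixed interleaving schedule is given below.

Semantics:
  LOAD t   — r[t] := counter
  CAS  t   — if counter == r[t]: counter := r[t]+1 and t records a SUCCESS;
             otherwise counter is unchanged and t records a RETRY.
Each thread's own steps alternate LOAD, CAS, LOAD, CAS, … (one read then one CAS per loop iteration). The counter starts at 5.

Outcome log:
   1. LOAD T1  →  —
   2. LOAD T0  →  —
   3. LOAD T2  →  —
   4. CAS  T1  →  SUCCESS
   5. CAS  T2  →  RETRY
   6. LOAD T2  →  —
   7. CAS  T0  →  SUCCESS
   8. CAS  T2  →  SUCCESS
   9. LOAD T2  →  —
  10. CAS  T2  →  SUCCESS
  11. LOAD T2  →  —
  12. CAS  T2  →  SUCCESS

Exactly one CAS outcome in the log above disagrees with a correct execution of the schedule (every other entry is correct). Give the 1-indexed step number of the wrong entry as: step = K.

Re-executing:
step 1: T1 LOAD ⇒ load; ctr=5 reg=5
step 2: T0 LOAD ⇒ load; ctr=5 reg=5
step 3: T2 LOAD ⇒ load; ctr=5 reg=5
step 4: T1 CAS ⇒ ok; ctr=6 reg=5
step 5: T2 CAS ⇒ retry; ctr=6 reg=5
step 6: T2 LOAD ⇒ load; ctr=6 reg=6
step 7: T0 CAS ⇒ retry; ctr=6 reg=5
step 8: T2 CAS ⇒ ok; ctr=7 reg=6
step 9: T2 LOAD ⇒ load; ctr=7 reg=7
step 10: T2 CAS ⇒ ok; ctr=8 reg=7
step 11: T2 LOAD ⇒ load; ctr=8 reg=8
step 12: T2 CAS ⇒ ok; ctr=9 reg=8
Flip is step 7.

step = 7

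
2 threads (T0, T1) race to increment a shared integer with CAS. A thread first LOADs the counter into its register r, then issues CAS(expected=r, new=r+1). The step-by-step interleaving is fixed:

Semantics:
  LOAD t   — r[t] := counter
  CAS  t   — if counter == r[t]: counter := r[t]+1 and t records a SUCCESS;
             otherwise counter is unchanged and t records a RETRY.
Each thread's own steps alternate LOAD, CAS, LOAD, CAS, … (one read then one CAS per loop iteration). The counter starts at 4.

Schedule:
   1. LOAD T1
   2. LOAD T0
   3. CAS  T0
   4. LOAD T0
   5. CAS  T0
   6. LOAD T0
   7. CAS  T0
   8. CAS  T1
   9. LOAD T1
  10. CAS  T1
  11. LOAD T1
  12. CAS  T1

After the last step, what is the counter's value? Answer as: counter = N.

[1] T1.load  rd  (counter 4, T1.r 4)
[2] T0.load  rd  (counter 4, T0.r 4)
[3] T0.cas  hit  (counter 5, T0.r 4)
[4] T0.load  rd  (counter 5, T0.r 5)
[5] T0.cas  hit  (counter 6, T0.r 5)
[6] T0.load  rd  (counter 6, T0.r 6)
[7] T0.cas  hit  (counter 7, T0.r 6)
[8] T1.cas  miss  (counter 7, T1.r 4)
[9] T1.load  rd  (counter 7, T1.r 7)
[10] T1.cas  hit  (counter 8, T1.r 7)
[11] T1.load  rd  (counter 8, T1.r 8)
[12] T1.cas  hit  (counter 9, T1.r 8)

counter = 9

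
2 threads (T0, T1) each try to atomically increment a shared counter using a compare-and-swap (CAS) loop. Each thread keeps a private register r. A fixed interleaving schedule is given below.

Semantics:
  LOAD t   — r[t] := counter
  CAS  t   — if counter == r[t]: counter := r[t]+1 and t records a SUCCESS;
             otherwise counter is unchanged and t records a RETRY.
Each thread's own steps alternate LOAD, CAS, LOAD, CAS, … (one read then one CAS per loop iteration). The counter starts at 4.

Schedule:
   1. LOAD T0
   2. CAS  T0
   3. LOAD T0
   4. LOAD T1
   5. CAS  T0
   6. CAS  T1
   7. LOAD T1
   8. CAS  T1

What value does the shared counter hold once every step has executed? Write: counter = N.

[1] T0.load  rd  (counter 4, T0.r 4)
[2] T0.cas  hit  (counter 5, T0.r 4)
[3] T0.load  rd  (counter 5, T0.r 5)
[4] T1.load  rd  (counter 5, T1.r 5)
[5] T0.cas  hit  (counter 6, T0.r 5)
[6] T1.cas  miss  (counter 6, T1.r 5)
[7] T1.load  rd  (counter 6, T1.r 6)
[8] T1.cas  hit  (counter 7, T1.r 6)

counter = 7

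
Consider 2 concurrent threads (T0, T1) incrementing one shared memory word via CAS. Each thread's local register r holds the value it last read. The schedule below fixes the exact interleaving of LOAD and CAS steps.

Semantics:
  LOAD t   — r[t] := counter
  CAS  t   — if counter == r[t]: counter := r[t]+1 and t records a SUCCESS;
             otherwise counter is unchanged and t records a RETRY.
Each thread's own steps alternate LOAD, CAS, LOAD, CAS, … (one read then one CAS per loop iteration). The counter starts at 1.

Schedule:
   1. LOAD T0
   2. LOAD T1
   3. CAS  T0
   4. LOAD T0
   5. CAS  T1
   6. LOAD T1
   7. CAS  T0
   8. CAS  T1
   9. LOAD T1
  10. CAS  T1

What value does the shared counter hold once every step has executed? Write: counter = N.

counter = 4

#1 T0 reads 1
#2 T1 reads 1
#3 T0 CAS(1→2) writes; counter now 2
#4 T0 reads 2
#5 T1 CAS(1→2) fails; counter now 2
#6 T1 reads 2
#7 T0 CAS(2→3) writes; counter now 3
#8 T1 CAS(2→3) fails; counter now 3
#9 T1 reads 3
#10 T1 CAS(3→4) writes; counter now 4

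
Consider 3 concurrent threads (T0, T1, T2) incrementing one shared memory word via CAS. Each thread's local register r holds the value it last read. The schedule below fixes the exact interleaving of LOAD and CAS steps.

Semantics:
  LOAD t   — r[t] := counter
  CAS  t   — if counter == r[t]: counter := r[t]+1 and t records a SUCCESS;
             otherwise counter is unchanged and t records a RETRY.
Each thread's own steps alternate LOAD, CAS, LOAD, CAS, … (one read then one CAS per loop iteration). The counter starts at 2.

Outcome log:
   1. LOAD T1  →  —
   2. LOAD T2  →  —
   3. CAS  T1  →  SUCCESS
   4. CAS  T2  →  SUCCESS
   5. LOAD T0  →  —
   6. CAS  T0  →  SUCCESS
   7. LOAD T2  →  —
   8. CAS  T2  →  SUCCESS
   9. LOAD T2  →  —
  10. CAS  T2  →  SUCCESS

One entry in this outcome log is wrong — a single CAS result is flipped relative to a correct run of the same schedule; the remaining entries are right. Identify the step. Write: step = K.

step = 4

Reference trace:
   1) LOAD T1:  M=2  r_T1=2
   2) LOAD T2:  M=2  r_T2=2
   3) CAS  T1:  M=3  r_T1=2 ✓
   4) CAS  T2:  M=3  r_T2=2 ✗
   5) LOAD T0:  M=3  r_T0=3
   6) CAS  T0:  M=4  r_T0=3 ✓
   7) LOAD T2:  M=4  r_T2=4
   8) CAS  T2:  M=5  r_T2=4 ✓
   9) LOAD T2:  M=5  r_T2=5
  10) CAS  T2:  M=6  r_T2=5 ✓
Flip is step 4.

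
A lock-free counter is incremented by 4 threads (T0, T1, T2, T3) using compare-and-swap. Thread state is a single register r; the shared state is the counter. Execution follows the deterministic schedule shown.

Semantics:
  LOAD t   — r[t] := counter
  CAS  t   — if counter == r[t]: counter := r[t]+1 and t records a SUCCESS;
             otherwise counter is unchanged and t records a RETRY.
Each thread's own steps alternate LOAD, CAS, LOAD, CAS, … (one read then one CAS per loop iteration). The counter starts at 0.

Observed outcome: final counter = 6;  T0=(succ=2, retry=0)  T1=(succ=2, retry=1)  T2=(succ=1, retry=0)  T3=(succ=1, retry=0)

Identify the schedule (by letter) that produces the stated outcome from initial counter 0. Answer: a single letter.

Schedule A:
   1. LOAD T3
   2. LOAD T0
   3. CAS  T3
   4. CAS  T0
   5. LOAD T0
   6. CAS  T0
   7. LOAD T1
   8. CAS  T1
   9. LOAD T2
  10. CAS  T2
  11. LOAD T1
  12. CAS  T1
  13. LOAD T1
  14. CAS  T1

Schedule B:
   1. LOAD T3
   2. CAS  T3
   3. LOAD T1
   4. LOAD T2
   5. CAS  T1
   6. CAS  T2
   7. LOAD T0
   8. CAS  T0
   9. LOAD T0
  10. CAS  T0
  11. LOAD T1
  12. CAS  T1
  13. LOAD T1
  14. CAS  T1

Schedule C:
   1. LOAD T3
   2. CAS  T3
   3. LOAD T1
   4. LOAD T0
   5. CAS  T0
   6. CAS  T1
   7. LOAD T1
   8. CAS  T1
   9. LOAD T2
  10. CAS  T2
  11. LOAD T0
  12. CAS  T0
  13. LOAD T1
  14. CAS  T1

Simulating candidate C:
   1) LOAD T3:  M=0  r_T3=0
   2) CAS  T3:  M=1  r_T3=0 ✓
   3) LOAD T1:  M=1  r_T1=1
   4) LOAD T0:  M=1  r_T0=1
   5) CAS  T0:  M=2  r_T0=1 ✓
   6) CAS  T1:  M=2  r_T1=1 ✗
   7) LOAD T1:  M=2  r_T1=2
   8) CAS  T1:  M=3  r_T1=2 ✓
   9) LOAD T2:  M=3  r_T2=3
  10) CAS  T2:  M=4  r_T2=3 ✓
  11) LOAD T0:  M=4  r_T0=4
  12) CAS  T0:  M=5  r_T0=4 ✓
  13) LOAD T1:  M=5  r_T1=5
  14) CAS  T1:  M=6  r_T1=5 ✓

C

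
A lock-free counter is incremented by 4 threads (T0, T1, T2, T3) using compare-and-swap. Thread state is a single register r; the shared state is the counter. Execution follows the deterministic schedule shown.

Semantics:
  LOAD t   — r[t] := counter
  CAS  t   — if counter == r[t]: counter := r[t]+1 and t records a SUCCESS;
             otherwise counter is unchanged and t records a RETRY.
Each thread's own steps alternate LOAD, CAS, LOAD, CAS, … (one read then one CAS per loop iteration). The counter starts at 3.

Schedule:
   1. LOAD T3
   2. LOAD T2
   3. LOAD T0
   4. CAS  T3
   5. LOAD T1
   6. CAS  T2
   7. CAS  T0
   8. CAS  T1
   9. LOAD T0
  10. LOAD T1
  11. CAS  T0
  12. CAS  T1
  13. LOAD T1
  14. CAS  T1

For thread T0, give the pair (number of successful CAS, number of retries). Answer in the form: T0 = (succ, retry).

T0 = (1, 1)

1. LOAD T3 → mem=3 r[T3]=3 [LOAD]
2. LOAD T2 → mem=3 r[T2]=3 [LOAD]
3. LOAD T0 → mem=3 r[T0]=3 [LOAD]
4. CAS T3 → mem=4 r[T3]=3 [OK]
5. LOAD T1 → mem=4 r[T1]=4 [LOAD]
6. CAS T2 → mem=4 r[T2]=3 [RETRY]
7. CAS T0 → mem=4 r[T0]=3 [RETRY]
8. CAS T1 → mem=5 r[T1]=4 [OK]
9. LOAD T0 → mem=5 r[T0]=5 [LOAD]
10. LOAD T1 → mem=5 r[T1]=5 [LOAD]
11. CAS T0 → mem=6 r[T0]=5 [OK]
12. CAS T1 → mem=6 r[T1]=5 [RETRY]
13. LOAD T1 → mem=6 r[T1]=6 [LOAD]
14. CAS T1 → mem=7 r[T1]=6 [OK]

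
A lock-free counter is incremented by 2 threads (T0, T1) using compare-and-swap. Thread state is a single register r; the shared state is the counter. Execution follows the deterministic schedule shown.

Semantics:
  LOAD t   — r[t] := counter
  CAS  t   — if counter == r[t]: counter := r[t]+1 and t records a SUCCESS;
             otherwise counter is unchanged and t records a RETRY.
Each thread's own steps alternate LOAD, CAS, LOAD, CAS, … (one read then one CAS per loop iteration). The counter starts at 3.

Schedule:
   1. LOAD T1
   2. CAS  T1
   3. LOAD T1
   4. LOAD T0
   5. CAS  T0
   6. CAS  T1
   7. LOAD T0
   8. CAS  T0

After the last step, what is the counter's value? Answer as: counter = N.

counter = 6

1. LOAD T1 → mem=3 r[T1]=3 [LOAD]
2. CAS T1 → mem=4 r[T1]=3 [OK]
3. LOAD T1 → mem=4 r[T1]=4 [LOAD]
4. LOAD T0 → mem=4 r[T0]=4 [LOAD]
5. CAS T0 → mem=5 r[T0]=4 [OK]
6. CAS T1 → mem=5 r[T1]=4 [RETRY]
7. LOAD T0 → mem=5 r[T0]=5 [LOAD]
8. CAS T0 → mem=6 r[T0]=5 [OK]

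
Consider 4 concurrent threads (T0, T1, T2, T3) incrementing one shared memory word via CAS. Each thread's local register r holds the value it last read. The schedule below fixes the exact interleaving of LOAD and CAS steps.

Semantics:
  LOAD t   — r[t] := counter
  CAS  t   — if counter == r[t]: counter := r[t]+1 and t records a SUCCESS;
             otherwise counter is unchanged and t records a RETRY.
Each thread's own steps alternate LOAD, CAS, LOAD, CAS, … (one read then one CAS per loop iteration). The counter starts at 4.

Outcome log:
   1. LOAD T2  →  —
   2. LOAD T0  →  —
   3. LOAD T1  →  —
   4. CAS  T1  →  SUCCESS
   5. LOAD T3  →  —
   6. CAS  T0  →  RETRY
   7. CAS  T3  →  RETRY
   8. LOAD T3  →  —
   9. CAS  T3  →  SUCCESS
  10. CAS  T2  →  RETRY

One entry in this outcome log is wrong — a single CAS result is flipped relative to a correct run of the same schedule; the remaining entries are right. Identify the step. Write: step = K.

step = 7

Reference trace:
T2 LOAD — after: cnt=4, r=4 — load
T0 LOAD — after: cnt=4, r=4 — load
T1 LOAD — after: cnt=4, r=4 — load
T1 CAS — after: cnt=5, r=4 — ok
T3 LOAD — after: cnt=5, r=5 — load
T0 CAS — after: cnt=5, r=4 — retry
T3 CAS — after: cnt=6, r=5 — ok
T3 LOAD — after: cnt=6, r=6 — load
T3 CAS — after: cnt=7, r=6 — ok
T2 CAS — after: cnt=7, r=4 — retry
Flip is step 7.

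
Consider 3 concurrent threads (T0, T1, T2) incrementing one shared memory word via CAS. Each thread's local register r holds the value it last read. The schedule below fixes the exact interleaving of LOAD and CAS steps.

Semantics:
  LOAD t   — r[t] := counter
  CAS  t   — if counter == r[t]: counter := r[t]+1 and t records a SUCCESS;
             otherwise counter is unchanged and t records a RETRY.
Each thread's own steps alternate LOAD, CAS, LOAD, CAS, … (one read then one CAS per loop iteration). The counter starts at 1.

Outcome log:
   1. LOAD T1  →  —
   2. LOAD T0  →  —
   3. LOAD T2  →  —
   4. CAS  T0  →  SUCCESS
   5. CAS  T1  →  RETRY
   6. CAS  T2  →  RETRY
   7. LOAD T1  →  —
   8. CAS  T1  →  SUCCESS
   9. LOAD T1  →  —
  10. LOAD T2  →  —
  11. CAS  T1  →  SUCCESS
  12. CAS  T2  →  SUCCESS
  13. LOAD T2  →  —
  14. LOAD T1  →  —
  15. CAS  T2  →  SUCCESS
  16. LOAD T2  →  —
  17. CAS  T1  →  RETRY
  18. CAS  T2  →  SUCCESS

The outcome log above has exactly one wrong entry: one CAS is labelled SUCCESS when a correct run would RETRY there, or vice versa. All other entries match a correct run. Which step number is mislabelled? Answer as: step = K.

Re-executing:
   1) LOAD T1:  M=1  r_T1=1
   2) LOAD T0:  M=1  r_T0=1
   3) LOAD T2:  M=1  r_T2=1
   4) CAS  T0:  M=2  r_T0=1 ✓
   5) CAS  T1:  M=2  r_T1=1 ✗
   6) CAS  T2:  M=2  r_T2=1 ✗
   7) LOAD T1:  M=2  r_T1=2
   8) CAS  T1:  M=3  r_T1=2 ✓
   9) LOAD T1:  M=3  r_T1=3
  10) LOAD T2:  M=3  r_T2=3
  11) CAS  T1:  M=4  r_T1=3 ✓
  12) CAS  T2:  M=4  r_T2=3 ✗
  13) LOAD T2:  M=4  r_T2=4
  14) LOAD T1:  M=4  r_T1=4
  15) CAS  T2:  M=5  r_T2=4 ✓
  16) LOAD T2:  M=5  r_T2=5
  17) CAS  T1:  M=5  r_T1=4 ✗
  18) CAS  T2:  M=6  r_T2=5 ✓
Flip is step 12.

step = 12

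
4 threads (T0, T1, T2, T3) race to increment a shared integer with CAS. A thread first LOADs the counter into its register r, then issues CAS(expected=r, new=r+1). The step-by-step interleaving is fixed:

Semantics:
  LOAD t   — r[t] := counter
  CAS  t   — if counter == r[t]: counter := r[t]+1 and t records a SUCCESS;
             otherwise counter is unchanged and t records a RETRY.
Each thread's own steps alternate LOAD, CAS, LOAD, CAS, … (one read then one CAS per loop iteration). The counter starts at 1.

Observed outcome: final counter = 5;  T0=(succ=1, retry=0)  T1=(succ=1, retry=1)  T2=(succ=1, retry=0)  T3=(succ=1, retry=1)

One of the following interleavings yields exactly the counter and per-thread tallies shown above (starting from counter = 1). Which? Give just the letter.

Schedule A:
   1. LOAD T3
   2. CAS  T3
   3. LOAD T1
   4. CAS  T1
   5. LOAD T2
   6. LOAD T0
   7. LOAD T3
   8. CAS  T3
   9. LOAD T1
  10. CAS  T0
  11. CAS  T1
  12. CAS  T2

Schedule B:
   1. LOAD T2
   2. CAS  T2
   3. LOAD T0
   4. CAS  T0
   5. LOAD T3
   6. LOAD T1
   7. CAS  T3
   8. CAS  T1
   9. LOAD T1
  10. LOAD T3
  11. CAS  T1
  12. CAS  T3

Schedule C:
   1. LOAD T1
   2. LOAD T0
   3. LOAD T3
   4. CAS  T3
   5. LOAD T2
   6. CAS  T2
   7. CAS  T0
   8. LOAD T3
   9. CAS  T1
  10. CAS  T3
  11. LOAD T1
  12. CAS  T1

B

Tracing schedule B:
step 1: T2 LOAD ⇒ load; ctr=1 reg=1
step 2: T2 CAS ⇒ ok; ctr=2 reg=1
step 3: T0 LOAD ⇒ load; ctr=2 reg=2
step 4: T0 CAS ⇒ ok; ctr=3 reg=2
step 5: T3 LOAD ⇒ load; ctr=3 reg=3
step 6: T1 LOAD ⇒ load; ctr=3 reg=3
step 7: T3 CAS ⇒ ok; ctr=4 reg=3
step 8: T1 CAS ⇒ retry; ctr=4 reg=3
step 9: T1 LOAD ⇒ load; ctr=4 reg=4
step 10: T3 LOAD ⇒ load; ctr=4 reg=4
step 11: T1 CAS ⇒ ok; ctr=5 reg=4
step 12: T3 CAS ⇒ retry; ctr=5 reg=4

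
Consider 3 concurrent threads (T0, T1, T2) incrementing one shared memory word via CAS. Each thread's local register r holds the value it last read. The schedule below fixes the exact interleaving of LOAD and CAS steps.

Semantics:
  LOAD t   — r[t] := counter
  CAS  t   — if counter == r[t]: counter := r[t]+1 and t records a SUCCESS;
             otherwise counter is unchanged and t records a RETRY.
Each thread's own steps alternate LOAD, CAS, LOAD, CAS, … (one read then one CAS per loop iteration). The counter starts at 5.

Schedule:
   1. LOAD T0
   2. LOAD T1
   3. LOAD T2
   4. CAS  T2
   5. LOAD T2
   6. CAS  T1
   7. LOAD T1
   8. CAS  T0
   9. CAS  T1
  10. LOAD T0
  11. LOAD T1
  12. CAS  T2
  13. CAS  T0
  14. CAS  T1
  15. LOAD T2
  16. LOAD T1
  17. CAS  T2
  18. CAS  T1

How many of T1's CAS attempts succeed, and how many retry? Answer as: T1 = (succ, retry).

[1] T0.load  rd  (counter 5, T0.r 5)
[2] T1.load  rd  (counter 5, T1.r 5)
[3] T2.load  rd  (counter 5, T2.r 5)
[4] T2.cas  hit  (counter 6, T2.r 5)
[5] T2.load  rd  (counter 6, T2.r 6)
[6] T1.cas  miss  (counter 6, T1.r 5)
[7] T1.load  rd  (counter 6, T1.r 6)
[8] T0.cas  miss  (counter 6, T0.r 5)
[9] T1.cas  hit  (counter 7, T1.r 6)
[10] T0.load  rd  (counter 7, T0.r 7)
[11] T1.load  rd  (counter 7, T1.r 7)
[12] T2.cas  miss  (counter 7, T2.r 6)
[13] T0.cas  hit  (counter 8, T0.r 7)
[14] T1.cas  miss  (counter 8, T1.r 7)
[15] T2.load  rd  (counter 8, T2.r 8)
[16] T1.load  rd  (counter 8, T1.r 8)
[17] T2.cas  hit  (counter 9, T2.r 8)
[18] T1.cas  miss  (counter 9, T1.r 8)

T1 = (1, 3)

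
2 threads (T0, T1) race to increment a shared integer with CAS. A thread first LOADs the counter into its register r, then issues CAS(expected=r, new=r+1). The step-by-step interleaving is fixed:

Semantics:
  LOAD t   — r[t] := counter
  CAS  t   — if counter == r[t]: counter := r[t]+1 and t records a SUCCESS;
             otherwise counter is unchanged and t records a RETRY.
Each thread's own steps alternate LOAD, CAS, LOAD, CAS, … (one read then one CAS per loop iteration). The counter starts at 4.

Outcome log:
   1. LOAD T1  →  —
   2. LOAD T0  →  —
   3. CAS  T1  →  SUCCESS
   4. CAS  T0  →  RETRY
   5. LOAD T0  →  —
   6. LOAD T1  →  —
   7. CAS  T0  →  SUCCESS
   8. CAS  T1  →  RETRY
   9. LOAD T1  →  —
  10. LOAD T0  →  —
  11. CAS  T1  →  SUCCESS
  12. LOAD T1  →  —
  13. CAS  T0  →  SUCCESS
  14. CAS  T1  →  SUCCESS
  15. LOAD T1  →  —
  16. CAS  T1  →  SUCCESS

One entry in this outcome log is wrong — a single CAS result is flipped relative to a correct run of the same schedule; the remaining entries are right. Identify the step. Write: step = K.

step = 13

Correct run:
T1 LOAD — after: cnt=4, r=4 — load
T0 LOAD — after: cnt=4, r=4 — load
T1 CAS — after: cnt=5, r=4 — ok
T0 CAS — after: cnt=5, r=4 — retry
T0 LOAD — after: cnt=5, r=5 — load
T1 LOAD — after: cnt=5, r=5 — load
T0 CAS — after: cnt=6, r=5 — ok
T1 CAS — after: cnt=6, r=5 — retry
T1 LOAD — after: cnt=6, r=6 — load
T0 LOAD — after: cnt=6, r=6 — load
T1 CAS — after: cnt=7, r=6 — ok
T1 LOAD — after: cnt=7, r=7 — load
T0 CAS — after: cnt=7, r=6 — retry
T1 CAS — after: cnt=8, r=7 — ok
T1 LOAD — after: cnt=8, r=8 — load
T1 CAS — after: cnt=9, r=8 — ok
Log disagrees first at step 13.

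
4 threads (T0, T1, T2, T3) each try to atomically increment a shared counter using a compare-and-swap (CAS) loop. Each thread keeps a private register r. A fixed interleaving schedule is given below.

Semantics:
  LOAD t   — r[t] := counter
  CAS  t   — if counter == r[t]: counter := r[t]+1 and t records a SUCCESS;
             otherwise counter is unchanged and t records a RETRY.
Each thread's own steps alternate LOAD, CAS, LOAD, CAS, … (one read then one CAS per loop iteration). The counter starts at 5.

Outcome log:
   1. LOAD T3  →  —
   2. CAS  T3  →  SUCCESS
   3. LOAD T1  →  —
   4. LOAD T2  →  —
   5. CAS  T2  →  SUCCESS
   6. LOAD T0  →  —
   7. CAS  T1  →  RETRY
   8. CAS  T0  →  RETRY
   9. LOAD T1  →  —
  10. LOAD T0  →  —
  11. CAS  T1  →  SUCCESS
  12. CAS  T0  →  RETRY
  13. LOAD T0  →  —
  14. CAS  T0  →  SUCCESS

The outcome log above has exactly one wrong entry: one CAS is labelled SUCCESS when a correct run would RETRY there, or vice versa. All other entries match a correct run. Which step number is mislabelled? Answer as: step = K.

step = 8

Re-executing:
[1] T3.load  rd  (counter 5, T3.r 5)
[2] T3.cas  hit  (counter 6, T3.r 5)
[3] T1.load  rd  (counter 6, T1.r 6)
[4] T2.load  rd  (counter 6, T2.r 6)
[5] T2.cas  hit  (counter 7, T2.r 6)
[6] T0.load  rd  (counter 7, T0.r 7)
[7] T1.cas  miss  (counter 7, T1.r 6)
[8] T0.cas  hit  (counter 8, T0.r 7)
[9] T1.load  rd  (counter 8, T1.r 8)
[10] T0.load  rd  (counter 8, T0.r 8)
[11] T1.cas  hit  (counter 9, T1.r 8)
[12] T0.cas  miss  (counter 9, T0.r 8)
[13] T0.load  rd  (counter 9, T0.r 9)
[14] T0.cas  hit  (counter 10, T0.r 9)
Mismatch at 8.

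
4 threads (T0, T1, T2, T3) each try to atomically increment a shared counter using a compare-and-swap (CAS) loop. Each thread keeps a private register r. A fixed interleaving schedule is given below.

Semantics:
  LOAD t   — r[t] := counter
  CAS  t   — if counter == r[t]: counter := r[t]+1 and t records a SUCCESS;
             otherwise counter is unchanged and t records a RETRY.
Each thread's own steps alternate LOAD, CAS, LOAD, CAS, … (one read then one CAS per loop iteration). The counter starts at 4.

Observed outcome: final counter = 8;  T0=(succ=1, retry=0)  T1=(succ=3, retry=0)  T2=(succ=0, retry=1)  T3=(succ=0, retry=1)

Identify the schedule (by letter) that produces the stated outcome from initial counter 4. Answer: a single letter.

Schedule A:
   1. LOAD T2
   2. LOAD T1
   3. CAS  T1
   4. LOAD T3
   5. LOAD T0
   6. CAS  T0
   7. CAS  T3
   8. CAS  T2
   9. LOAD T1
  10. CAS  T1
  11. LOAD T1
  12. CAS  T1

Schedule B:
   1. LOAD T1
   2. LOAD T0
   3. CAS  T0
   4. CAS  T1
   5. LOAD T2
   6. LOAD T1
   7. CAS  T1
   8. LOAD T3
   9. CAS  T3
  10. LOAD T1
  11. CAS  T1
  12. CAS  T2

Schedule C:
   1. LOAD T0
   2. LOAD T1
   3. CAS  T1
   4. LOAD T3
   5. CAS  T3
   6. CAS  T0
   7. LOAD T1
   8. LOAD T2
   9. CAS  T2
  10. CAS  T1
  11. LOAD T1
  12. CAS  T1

A

Tracing schedule A:
   1) LOAD T2:  M=4  r_T2=4
   2) LOAD T1:  M=4  r_T1=4
   3) CAS  T1:  M=5  r_T1=4 ✓
   4) LOAD T3:  M=5  r_T3=5
   5) LOAD T0:  M=5  r_T0=5
   6) CAS  T0:  M=6  r_T0=5 ✓
   7) CAS  T3:  M=6  r_T3=5 ✗
   8) CAS  T2:  M=6  r_T2=4 ✗
   9) LOAD T1:  M=6  r_T1=6
  10) CAS  T1:  M=7  r_T1=6 ✓
  11) LOAD T1:  M=7  r_T1=7
  12) CAS  T1:  M=8  r_T1=7 ✓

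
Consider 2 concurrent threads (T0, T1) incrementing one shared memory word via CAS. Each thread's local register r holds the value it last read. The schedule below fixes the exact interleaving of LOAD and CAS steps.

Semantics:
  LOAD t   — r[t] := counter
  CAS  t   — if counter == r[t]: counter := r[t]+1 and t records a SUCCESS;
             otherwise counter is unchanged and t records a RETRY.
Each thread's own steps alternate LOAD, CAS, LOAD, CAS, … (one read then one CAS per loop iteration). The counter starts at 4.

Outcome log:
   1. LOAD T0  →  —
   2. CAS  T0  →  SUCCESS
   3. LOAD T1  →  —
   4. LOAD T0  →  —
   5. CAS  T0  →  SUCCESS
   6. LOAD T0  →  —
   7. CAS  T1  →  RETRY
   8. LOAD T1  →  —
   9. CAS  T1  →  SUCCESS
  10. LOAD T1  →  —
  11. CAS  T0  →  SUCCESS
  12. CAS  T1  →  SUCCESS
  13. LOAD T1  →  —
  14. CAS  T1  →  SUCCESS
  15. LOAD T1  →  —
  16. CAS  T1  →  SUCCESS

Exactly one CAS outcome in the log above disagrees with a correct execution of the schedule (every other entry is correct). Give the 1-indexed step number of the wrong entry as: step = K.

Reference trace:
[1] T0.load  rd  (counter 4, T0.r 4)
[2] T0.cas  hit  (counter 5, T0.r 4)
[3] T1.load  rd  (counter 5, T1.r 5)
[4] T0.load  rd  (counter 5, T0.r 5)
[5] T0.cas  hit  (counter 6, T0.r 5)
[6] T0.load  rd  (counter 6, T0.r 6)
[7] T1.cas  miss  (counter 6, T1.r 5)
[8] T1.load  rd  (counter 6, T1.r 6)
[9] T1.cas  hit  (counter 7, T1.r 6)
[10] T1.load  rd  (counter 7, T1.r 7)
[11] T0.cas  miss  (counter 7, T0.r 6)
[12] T1.cas  hit  (counter 8, T1.r 7)
[13] T1.load  rd  (counter 8, T1.r 8)
[14] T1.cas  hit  (counter 9, T1.r 8)
[15] T1.load  rd  (counter 9, T1.r 9)
[16] T1.cas  hit  (counter 10, T1.r 9)
Mismatch at 11.

step = 11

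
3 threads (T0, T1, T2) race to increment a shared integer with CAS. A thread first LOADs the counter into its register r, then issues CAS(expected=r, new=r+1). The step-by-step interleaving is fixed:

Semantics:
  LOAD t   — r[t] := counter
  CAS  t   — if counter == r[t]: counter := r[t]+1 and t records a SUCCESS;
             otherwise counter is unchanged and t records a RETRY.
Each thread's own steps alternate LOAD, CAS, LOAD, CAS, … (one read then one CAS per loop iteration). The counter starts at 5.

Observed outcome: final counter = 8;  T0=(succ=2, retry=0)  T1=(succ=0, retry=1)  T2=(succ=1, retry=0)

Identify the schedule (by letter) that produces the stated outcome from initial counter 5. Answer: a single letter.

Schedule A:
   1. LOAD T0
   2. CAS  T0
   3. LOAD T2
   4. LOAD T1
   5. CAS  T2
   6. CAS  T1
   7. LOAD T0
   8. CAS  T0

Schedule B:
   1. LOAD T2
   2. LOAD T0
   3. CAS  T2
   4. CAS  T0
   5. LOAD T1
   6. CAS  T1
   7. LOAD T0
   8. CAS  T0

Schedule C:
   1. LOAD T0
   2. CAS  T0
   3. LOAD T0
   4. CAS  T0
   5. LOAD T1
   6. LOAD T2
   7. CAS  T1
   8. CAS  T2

A

Run A:
step 1: T0 LOAD ⇒ load; ctr=5 reg=5
step 2: T0 CAS ⇒ ok; ctr=6 reg=5
step 3: T2 LOAD ⇒ load; ctr=6 reg=6
step 4: T1 LOAD ⇒ load; ctr=6 reg=6
step 5: T2 CAS ⇒ ok; ctr=7 reg=6
step 6: T1 CAS ⇒ retry; ctr=7 reg=6
step 7: T0 LOAD ⇒ load; ctr=7 reg=7
step 8: T0 CAS ⇒ ok; ctr=8 reg=7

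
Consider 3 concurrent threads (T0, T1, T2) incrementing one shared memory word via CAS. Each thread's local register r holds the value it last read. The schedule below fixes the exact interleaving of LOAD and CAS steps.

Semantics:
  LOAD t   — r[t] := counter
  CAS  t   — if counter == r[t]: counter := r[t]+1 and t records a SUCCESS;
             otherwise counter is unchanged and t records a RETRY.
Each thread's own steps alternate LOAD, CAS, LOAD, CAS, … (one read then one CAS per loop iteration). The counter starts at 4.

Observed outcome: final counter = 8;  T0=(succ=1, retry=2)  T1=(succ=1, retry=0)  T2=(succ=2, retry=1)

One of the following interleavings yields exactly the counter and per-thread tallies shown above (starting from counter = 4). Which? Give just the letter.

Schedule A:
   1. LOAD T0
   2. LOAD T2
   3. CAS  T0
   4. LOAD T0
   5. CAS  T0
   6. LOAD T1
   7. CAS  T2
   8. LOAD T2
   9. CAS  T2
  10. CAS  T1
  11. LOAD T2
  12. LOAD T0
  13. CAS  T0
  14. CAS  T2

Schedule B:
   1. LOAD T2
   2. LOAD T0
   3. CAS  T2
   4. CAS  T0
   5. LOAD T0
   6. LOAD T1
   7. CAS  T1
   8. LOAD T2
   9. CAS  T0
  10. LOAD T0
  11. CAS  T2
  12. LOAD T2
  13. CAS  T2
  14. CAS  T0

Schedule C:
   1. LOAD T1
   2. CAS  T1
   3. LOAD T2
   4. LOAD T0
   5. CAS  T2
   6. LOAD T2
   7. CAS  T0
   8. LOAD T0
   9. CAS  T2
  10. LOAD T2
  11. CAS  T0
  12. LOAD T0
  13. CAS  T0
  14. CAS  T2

Run C:
[1] T1.load  rd  (counter 4, T1.r 4)
[2] T1.cas  hit  (counter 5, T1.r 4)
[3] T2.load  rd  (counter 5, T2.r 5)
[4] T0.load  rd  (counter 5, T0.r 5)
[5] T2.cas  hit  (counter 6, T2.r 5)
[6] T2.load  rd  (counter 6, T2.r 6)
[7] T0.cas  miss  (counter 6, T0.r 5)
[8] T0.load  rd  (counter 6, T0.r 6)
[9] T2.cas  hit  (counter 7, T2.r 6)
[10] T2.load  rd  (counter 7, T2.r 7)
[11] T0.cas  miss  (counter 7, T0.r 6)
[12] T0.load  rd  (counter 7, T0.r 7)
[13] T0.cas  hit  (counter 8, T0.r 7)
[14] T2.cas  miss  (counter 8, T2.r 7)

C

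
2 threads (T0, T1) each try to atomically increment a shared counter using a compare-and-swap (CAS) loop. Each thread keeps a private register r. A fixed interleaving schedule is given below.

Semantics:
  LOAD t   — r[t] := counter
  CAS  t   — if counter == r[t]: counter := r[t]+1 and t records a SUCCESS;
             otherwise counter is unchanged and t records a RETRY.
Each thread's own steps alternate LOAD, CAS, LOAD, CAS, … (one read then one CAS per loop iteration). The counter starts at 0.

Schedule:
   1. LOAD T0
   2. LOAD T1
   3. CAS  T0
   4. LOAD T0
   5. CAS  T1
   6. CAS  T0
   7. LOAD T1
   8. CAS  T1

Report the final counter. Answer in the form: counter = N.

[1] T0.load  rd  (counter 0, T0.r 0)
[2] T1.load  rd  (counter 0, T1.r 0)
[3] T0.cas  hit  (counter 1, T0.r 0)
[4] T0.load  rd  (counter 1, T0.r 1)
[5] T1.cas  miss  (counter 1, T1.r 0)
[6] T0.cas  hit  (counter 2, T0.r 1)
[7] T1.load  rd  (counter 2, T1.r 2)
[8] T1.cas  hit  (counter 3, T1.r 2)

counter = 3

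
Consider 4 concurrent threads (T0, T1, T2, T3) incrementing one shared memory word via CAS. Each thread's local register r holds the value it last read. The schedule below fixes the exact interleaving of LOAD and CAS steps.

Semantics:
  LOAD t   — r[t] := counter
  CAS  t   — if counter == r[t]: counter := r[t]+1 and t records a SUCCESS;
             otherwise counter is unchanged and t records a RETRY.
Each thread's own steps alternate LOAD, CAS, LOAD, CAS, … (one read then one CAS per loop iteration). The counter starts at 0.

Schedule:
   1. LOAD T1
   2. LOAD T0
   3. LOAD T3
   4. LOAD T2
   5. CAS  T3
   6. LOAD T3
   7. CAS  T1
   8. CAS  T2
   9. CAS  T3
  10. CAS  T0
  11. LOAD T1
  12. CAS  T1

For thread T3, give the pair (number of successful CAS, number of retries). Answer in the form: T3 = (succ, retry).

T3 = (2, 0)

#1 T1 reads 0
#2 T0 reads 0
#3 T3 reads 0
#4 T2 reads 0
#5 T3 CAS(0→1) writes; counter now 1
#6 T3 reads 1
#7 T1 CAS(0→1) fails; counter now 1
#8 T2 CAS(0→1) fails; counter now 1
#9 T3 CAS(1→2) writes; counter now 2
#10 T0 CAS(0→1) fails; counter now 2
#11 T1 reads 2
#12 T1 CAS(2→3) writes; counter now 3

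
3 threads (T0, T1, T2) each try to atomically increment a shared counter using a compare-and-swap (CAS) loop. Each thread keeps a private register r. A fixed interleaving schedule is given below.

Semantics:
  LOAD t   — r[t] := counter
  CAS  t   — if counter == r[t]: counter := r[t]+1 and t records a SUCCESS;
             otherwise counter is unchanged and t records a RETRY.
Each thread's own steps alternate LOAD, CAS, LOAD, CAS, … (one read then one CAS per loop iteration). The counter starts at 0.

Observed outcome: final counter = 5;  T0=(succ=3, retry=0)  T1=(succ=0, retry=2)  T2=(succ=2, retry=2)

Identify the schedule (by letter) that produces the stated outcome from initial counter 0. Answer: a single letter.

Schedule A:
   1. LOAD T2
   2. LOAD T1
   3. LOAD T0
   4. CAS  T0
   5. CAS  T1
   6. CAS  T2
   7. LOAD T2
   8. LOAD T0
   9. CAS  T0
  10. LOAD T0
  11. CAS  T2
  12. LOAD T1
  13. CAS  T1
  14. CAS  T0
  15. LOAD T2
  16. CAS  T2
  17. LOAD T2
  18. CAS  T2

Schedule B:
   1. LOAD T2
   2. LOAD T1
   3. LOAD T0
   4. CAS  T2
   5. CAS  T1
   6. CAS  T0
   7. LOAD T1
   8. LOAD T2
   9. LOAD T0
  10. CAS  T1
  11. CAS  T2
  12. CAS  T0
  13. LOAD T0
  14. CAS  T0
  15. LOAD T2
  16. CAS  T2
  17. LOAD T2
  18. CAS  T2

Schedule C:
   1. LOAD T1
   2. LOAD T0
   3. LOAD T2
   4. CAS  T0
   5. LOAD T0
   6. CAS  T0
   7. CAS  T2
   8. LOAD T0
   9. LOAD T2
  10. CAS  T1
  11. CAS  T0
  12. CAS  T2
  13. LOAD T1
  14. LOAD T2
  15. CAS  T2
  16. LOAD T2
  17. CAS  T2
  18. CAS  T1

Run C:
[1] T1.load  rd  (counter 0, T1.r 0)
[2] T0.load  rd  (counter 0, T0.r 0)
[3] T2.load  rd  (counter 0, T2.r 0)
[4] T0.cas  hit  (counter 1, T0.r 0)
[5] T0.load  rd  (counter 1, T0.r 1)
[6] T0.cas  hit  (counter 2, T0.r 1)
[7] T2.cas  miss  (counter 2, T2.r 0)
[8] T0.load  rd  (counter 2, T0.r 2)
[9] T2.load  rd  (counter 2, T2.r 2)
[10] T1.cas  miss  (counter 2, T1.r 0)
[11] T0.cas  hit  (counter 3, T0.r 2)
[12] T2.cas  miss  (counter 3, T2.r 2)
[13] T1.load  rd  (counter 3, T1.r 3)
[14] T2.load  rd  (counter 3, T2.r 3)
[15] T2.cas  hit  (counter 4, T2.r 3)
[16] T2.load  rd  (counter 4, T2.r 4)
[17] T2.cas  hit  (counter 5, T2.r 4)
[18] T1.cas  miss  (counter 5, T1.r 3)

C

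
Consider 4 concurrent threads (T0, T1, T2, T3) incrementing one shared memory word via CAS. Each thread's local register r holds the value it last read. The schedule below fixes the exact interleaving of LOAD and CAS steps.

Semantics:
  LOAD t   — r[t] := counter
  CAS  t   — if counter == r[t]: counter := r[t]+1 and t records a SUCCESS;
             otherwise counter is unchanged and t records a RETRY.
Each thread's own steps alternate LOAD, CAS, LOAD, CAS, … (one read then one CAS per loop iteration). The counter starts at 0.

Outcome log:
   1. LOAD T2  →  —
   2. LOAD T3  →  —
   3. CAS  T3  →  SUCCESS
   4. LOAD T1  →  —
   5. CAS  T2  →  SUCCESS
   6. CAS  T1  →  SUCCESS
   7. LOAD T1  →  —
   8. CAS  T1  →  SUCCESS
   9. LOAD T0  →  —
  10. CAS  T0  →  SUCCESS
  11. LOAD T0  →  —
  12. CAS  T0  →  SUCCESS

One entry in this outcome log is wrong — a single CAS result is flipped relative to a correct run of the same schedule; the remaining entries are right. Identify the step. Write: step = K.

Re-executing:
step 1: T2 LOAD ⇒ load; ctr=0 reg=0
step 2: T3 LOAD ⇒ load; ctr=0 reg=0
step 3: T3 CAS ⇒ ok; ctr=1 reg=0
step 4: T1 LOAD ⇒ load; ctr=1 reg=1
step 5: T2 CAS ⇒ retry; ctr=1 reg=0
step 6: T1 CAS ⇒ ok; ctr=2 reg=1
step 7: T1 LOAD ⇒ load; ctr=2 reg=2
step 8: T1 CAS ⇒ ok; ctr=3 reg=2
step 9: T0 LOAD ⇒ load; ctr=3 reg=3
step 10: T0 CAS ⇒ ok; ctr=4 reg=3
step 11: T0 LOAD ⇒ load; ctr=4 reg=4
step 12: T0 CAS ⇒ ok; ctr=5 reg=4
Flip is step 5.

step = 5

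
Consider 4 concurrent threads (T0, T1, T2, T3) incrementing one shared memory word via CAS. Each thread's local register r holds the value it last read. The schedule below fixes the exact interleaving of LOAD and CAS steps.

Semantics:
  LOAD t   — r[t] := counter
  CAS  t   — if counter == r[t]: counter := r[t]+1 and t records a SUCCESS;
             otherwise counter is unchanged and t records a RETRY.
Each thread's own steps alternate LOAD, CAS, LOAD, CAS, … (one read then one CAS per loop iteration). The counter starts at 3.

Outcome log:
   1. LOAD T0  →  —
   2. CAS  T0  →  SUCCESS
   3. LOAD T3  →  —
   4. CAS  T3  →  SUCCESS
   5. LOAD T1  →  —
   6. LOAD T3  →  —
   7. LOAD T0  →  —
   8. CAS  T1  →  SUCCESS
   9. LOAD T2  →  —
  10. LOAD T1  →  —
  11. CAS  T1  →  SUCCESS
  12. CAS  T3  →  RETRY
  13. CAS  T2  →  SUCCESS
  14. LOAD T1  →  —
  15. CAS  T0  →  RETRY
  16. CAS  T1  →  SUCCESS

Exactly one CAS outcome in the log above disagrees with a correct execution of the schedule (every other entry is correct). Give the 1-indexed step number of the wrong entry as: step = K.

Reference trace:
   1) LOAD T0:  M=3  r_T0=3
   2) CAS  T0:  M=4  r_T0=3 ✓
   3) LOAD T3:  M=4  r_T3=4
   4) CAS  T3:  M=5  r_T3=4 ✓
   5) LOAD T1:  M=5  r_T1=5
   6) LOAD T3:  M=5  r_T3=5
   7) LOAD T0:  M=5  r_T0=5
   8) CAS  T1:  M=6  r_T1=5 ✓
   9) LOAD T2:  M=6  r_T2=6
  10) LOAD T1:  M=6  r_T1=6
  11) CAS  T1:  M=7  r_T1=6 ✓
  12) CAS  T3:  M=7  r_T3=5 ✗
  13) CAS  T2:  M=7  r_T2=6 ✗
  14) LOAD T1:  M=7  r_T1=7
  15) CAS  T0:  M=7  r_T0=5 ✗
  16) CAS  T1:  M=8  r_T1=7 ✓
Log disagrees first at step 13.

step = 13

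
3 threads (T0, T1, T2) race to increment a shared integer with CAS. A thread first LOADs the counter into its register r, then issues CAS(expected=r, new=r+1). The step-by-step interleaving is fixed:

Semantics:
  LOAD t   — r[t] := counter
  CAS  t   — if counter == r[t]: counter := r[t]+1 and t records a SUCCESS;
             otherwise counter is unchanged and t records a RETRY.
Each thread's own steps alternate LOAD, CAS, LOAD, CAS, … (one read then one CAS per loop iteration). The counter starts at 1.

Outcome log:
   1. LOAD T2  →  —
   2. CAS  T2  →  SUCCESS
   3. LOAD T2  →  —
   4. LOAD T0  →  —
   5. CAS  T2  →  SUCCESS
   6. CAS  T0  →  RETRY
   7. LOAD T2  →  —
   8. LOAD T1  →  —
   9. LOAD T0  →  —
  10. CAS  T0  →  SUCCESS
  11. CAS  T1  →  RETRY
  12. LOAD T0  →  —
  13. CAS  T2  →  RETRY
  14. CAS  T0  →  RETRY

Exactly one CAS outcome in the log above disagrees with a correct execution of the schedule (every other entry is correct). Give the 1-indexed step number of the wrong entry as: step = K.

Re-executing:
[1] T2.load  rd  (counter 1, T2.r 1)
[2] T2.cas  hit  (counter 2, T2.r 1)
[3] T2.load  rd  (counter 2, T2.r 2)
[4] T0.load  rd  (counter 2, T0.r 2)
[5] T2.cas  hit  (counter 3, T2.r 2)
[6] T0.cas  miss  (counter 3, T0.r 2)
[7] T2.load  rd  (counter 3, T2.r 3)
[8] T1.load  rd  (counter 3, T1.r 3)
[9] T0.load  rd  (counter 3, T0.r 3)
[10] T0.cas  hit  (counter 4, T0.r 3)
[11] T1.cas  miss  (counter 4, T1.r 3)
[12] T0.load  rd  (counter 4, T0.r 4)
[13] T2.cas  miss  (counter 4, T2.r 3)
[14] T0.cas  hit  (counter 5, T0.r 4)
Flip is step 14.

step = 14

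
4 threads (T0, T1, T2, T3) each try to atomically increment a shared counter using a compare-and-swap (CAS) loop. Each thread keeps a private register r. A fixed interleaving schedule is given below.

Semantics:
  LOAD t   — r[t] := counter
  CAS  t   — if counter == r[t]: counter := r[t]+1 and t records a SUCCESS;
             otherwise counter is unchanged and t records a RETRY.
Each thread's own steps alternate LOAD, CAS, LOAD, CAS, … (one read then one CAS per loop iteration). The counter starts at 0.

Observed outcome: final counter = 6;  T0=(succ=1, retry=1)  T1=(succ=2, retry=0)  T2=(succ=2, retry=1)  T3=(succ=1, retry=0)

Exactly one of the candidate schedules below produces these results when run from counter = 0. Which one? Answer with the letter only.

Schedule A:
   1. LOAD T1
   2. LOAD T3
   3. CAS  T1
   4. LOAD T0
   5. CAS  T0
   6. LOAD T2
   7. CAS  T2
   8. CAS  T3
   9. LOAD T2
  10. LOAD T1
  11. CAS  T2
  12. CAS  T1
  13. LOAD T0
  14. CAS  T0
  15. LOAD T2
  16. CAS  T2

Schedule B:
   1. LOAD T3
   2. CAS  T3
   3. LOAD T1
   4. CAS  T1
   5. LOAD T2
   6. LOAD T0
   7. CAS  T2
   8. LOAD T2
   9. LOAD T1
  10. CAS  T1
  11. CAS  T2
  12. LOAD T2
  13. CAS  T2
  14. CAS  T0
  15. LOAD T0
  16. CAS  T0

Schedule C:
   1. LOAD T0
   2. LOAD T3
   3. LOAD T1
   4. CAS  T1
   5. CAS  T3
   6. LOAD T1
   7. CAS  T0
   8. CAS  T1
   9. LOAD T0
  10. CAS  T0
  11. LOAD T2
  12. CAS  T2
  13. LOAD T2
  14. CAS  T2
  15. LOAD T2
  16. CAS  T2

Run B:
T3 LOAD — after: cnt=0, r=0 — load
T3 CAS — after: cnt=1, r=0 — ok
T1 LOAD — after: cnt=1, r=1 — load
T1 CAS — after: cnt=2, r=1 — ok
T2 LOAD — after: cnt=2, r=2 — load
T0 LOAD — after: cnt=2, r=2 — load
T2 CAS — after: cnt=3, r=2 — ok
T2 LOAD — after: cnt=3, r=3 — load
T1 LOAD — after: cnt=3, r=3 — load
T1 CAS — after: cnt=4, r=3 — ok
T2 CAS — after: cnt=4, r=3 — retry
T2 LOAD — after: cnt=4, r=4 — load
T2 CAS — after: cnt=5, r=4 — ok
T0 CAS — after: cnt=5, r=2 — retry
T0 LOAD — after: cnt=5, r=5 — load
T0 CAS — after: cnt=6, r=5 — ok

B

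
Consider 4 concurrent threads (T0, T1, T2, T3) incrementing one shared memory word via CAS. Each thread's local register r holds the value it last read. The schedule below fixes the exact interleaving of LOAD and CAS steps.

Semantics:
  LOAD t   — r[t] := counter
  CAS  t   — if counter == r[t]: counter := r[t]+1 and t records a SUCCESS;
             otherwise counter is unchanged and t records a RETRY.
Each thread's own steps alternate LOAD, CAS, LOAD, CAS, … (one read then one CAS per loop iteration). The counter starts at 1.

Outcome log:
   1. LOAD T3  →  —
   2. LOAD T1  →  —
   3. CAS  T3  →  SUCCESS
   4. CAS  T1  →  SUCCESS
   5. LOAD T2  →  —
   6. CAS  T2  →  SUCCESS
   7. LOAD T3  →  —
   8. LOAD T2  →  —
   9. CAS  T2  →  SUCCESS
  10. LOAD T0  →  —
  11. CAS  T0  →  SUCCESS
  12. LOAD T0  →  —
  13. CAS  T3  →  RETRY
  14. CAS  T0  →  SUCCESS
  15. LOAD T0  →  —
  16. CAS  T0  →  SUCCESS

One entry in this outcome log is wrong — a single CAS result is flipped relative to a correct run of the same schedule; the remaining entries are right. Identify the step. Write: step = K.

step = 4

Correct run:
#1 T3 reads 1
#2 T1 reads 1
#3 T3 CAS(1→2) writes; counter now 2
#4 T1 CAS(1→2) fails; counter now 2
#5 T2 reads 2
#6 T2 CAS(2→3) writes; counter now 3
#7 T3 reads 3
#8 T2 reads 3
#9 T2 CAS(3→4) writes; counter now 4
#10 T0 reads 4
#11 T0 CAS(4→5) writes; counter now 5
#12 T0 reads 5
#13 T3 CAS(3→4) fails; counter now 5
#14 T0 CAS(5→6) writes; counter now 6
#15 T0 reads 6
#16 T0 CAS(6→7) writes; counter now 7
Log disagrees first at step 4.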